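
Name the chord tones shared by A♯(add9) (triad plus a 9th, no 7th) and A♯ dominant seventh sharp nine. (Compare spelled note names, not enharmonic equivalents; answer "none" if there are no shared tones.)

A#  C##  E#

A♯(add9): A# C## E# B#
A♯ dominant seventh sharp nine: A# C## E# G# B##
Common to both → A#, C##, E#.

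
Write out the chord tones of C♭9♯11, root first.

Cb, Eb, Gb, Bbb, Db, F

C♭9♯11 is a dominant ninth sharp eleven built on Cb.
root → Cb
3rd (major 3rd) → Eb
5th (perfect 5th) → Gb
7th (minor 7th) → Bbb
9th (major 9th) → Db
11th (augmented 11th) → F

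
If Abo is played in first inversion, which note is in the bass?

C♭

Abo in root position is A♭–C♭–E𝄫.
First inversion places the third in the bass, which is C♭.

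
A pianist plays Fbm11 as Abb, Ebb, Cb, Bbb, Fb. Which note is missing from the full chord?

Gb

The full Fbm11 chord is Fb, Abb, Cb, Ebb, Gb, Bbb.
Comparing with the voicing, the major 9th (9th) — Gb — is absent.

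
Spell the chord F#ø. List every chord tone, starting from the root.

F#, A, C, E

F#ø: half-diminished seventh on F#.
- root: F#
- minor 3rd: A
- diminished 5th: C
- minor 7th: E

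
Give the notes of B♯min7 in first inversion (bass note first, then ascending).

In root position, B♯min7 is B♯–D♯–F𝄪–A♯.
First inversion puts the third (D♯) in the bass.

D♯, F𝄪, A♯, B♯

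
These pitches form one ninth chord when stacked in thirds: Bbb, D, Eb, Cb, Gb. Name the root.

Stacking in thirds gives Cb – Eb – Gb – Bbb – D, so Cb is the root — Cb dominant seventh sharp nine.

Cb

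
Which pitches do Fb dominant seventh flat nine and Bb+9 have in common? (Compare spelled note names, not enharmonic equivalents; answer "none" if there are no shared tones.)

Ab

Fb dominant seventh flat nine = Fb, Ab, Cb, Ebb, Gbb.
Bb+9 = Bb, D, F#, Ab, C.
Shared: Ab.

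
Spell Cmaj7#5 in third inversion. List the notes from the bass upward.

B  C  E  G#

In root position, Cmaj7#5 is C–E–G#–B.
Third inversion puts the seventh (B) in the bass.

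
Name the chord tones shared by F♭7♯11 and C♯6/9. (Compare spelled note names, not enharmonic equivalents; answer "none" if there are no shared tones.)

none

F♭7♯11 = Fb, Ab, Cb, Ebb, Bb.
C♯6/9 = C#, E#, G#, A#, D#.
Shared: none.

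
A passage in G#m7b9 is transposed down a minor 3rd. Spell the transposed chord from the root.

Transposed root: G# → E# (minor 3rd down). So we spell E# minor seventh flat nine:
- root: E#
- minor 3rd: G#
- perfect 5th: B#
- minor 7th: D#
- minor 9th: F#

E#  G#  B#  D#  F#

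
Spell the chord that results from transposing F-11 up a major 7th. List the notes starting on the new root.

E G B D F# A

Transposed root: F → E (major 7th up). So we spell E minor eleventh:
Root: E
Minor 3rd (3rd): G
Perfect 5th (5th): B
Minor 7th (7th): D
Major 9th (9th): F#
Perfect 11th (11th): A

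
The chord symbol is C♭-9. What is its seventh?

Root of C♭-9 = Cb. The 7th is a minor 7th: Cb up a minor 7th → Bbb.

Bbb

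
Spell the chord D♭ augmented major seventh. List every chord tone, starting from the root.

D♭ augmented major seventh is an augmented major seventh built on D-flat.
root → D-flat
3rd (major 3rd) → F
5th (augmented 5th) → A
7th (major 7th) → C

D-flat, F, A, C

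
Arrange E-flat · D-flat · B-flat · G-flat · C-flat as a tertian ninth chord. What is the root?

C-flat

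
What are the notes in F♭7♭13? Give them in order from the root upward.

Root F♭, quality dominant seventh flat thirteen:
F♭ — root
A♭ — major 3rd
C♭ — perfect 5th
E𝄫 — minor 7th
D𝄫 — minor 13th

F♭ – A♭ – C♭ – E𝄫 – D𝄫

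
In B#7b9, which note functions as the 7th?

A#

B#7b9 is built on B#; its 7th is a minor 7th above the root.
A seventh above B uses the letter A, and the minor 7th above B# is A#.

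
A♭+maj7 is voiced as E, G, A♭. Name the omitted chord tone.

C

A♭+maj7 = A♭, C, E, G. The voicing lacks the 3rd (major 3rd), C.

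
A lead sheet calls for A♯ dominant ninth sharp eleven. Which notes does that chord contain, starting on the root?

A-sharp C-double-sharp E-sharp G-sharp B-sharp D-double-sharp

Root A-sharp, quality dominant ninth sharp eleven:
root → A-sharp
3rd (major 3rd) → C-double-sharp
5th (perfect 5th) → E-sharp
7th (minor 7th) → G-sharp
9th (major 9th) → B-sharp
11th (augmented 11th) → D-double-sharp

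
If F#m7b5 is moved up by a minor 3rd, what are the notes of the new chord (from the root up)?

A, C, Eb, G

A minor 3rd up from F# is A, so the new chord is A half-diminished seventh.
Root: A
Minor 3rd (3rd): C
Diminished 5th (5th): Eb
Minor 7th (7th): G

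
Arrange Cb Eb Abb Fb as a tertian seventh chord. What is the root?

Fb

Stacking in thirds gives Fb – Abb – Cb – Eb, so Fb is the root — Fb minor-major seventh.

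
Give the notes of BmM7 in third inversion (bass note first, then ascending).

A#, B, D, F#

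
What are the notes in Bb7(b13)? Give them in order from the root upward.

B♭ – D – F – A♭ – G♭

Bb7(b13): dominant seventh flat thirteen on B♭.
root → B♭
3rd (major 3rd) → D
5th (perfect 5th) → F
7th (minor 7th) → A♭
13th (minor 13th) → G♭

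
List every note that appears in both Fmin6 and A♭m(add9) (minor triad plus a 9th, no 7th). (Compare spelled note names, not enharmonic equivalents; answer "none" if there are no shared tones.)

Fmin6 = F, A♭, C, D.
A♭m(add9) = A♭, C♭, E♭, B♭.
Shared: A♭.

A♭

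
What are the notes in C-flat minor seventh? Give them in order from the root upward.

C-flat minor seventh: minor seventh on C-flat.
root → C-flat
3rd (minor 3rd) → E-double-flat
5th (perfect 5th) → G-flat
7th (minor 7th) → B-double-flat

C-flat E-double-flat G-flat B-double-flat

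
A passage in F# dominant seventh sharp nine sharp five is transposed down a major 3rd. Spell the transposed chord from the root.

F# down a major 3rd → D. New chord: D dominant seventh sharp nine sharp five.
root → D
3rd (major 3rd) → F#
5th (augmented 5th) → A#
7th (minor 7th) → C
9th (augmented 9th) → E#

D F# A# C E#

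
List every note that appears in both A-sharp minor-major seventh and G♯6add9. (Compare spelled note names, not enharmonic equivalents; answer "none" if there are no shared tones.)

A-sharp minor-major seventh = A#, C#, E#, G##.
G♯6add9 = G#, B#, D#, E#, A#.
Shared: A#, E#.

A# E#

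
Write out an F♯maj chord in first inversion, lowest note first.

A# – C# – F#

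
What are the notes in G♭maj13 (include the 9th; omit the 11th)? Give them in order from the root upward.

Gb  Bb  Db  F  Ab  Eb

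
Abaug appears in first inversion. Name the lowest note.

C

Abaug in root position is Ab–C–E.
First inversion places the third in the bass, which is C.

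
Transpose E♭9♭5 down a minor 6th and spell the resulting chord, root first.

Eb down a minor 6th → G. New chord: G dominant ninth flat five.
- root: G
- major 3rd: B
- diminished 5th: Db
- minor 7th: F
- major 9th: A

G, B, Db, F, A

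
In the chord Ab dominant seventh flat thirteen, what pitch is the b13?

F-flat

Root of Ab dominant seventh flat thirteen = A-flat. The 13th is a minor 13th: A-flat up a minor 13th → F-flat.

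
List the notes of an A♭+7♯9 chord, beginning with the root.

A♭, C, E, G♭, B

Root A♭, quality dominant seventh sharp nine sharp five:
Root: A♭
Major 3rd (3rd): C
Augmented 5th (5th): E
Minor 7th (7th): G♭
Augmented 9th (9th): B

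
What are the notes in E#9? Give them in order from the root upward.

E#, G##, B#, D#, F##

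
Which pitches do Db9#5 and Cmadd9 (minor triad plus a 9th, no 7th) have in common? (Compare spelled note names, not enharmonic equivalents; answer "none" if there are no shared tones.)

Db9#5: D♭ F A C♭ E♭
Cmadd9: C E♭ G D
Common to both → E♭.

E♭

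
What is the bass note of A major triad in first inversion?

C♯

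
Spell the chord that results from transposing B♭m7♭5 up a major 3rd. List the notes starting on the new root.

Transposed root: Bb → D (major 3rd up). So we spell D half-diminished seventh:
D — root
F — minor 3rd
Ab — diminished 5th
C — minor 7th

D F Ab C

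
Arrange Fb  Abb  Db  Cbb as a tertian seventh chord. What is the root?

Db

Arranged so that each adjacent pair is a third by letter name: Db – Fb – Abb – Cbb.
The bottom of that stack, Db, is the root (this is Db diminished seventh).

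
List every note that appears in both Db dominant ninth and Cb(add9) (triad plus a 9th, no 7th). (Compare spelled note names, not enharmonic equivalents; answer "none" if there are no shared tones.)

D♭  C♭  E♭

Db dominant ninth = D♭, F, A♭, C♭, E♭.
Cb(add9) = C♭, E♭, G♭, D♭.
Shared: D♭, C♭, E♭.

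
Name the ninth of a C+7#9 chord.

Root of C+7#9 = C. The 9th is an augmented 9th: C up an augmented 9th → D♯.

D♯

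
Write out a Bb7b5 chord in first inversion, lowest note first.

D – Fb – Ab – Bb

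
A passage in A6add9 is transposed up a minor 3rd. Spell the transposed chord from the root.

A minor 3rd up from A is C, so the new chord is C six-nine.
root → C
3rd (major 3rd) → E
5th (perfect 5th) → G
6th (major 6th) → A
9th (major 9th) → D

C – E – G – A – D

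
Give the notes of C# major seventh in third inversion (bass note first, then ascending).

B# C# E# G#

In root position, C# major seventh is C#–E#–G#–B#.
Third inversion puts the seventh (B#) in the bass.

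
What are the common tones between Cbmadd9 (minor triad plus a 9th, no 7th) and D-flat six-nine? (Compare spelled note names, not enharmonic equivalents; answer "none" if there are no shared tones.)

Db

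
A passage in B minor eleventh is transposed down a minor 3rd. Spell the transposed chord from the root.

G-sharp – B – D-sharp – F-sharp – A-sharp – C-sharp

Transposed root: B → G-sharp (minor 3rd down). So we spell G-sharp minor eleventh:
- root: G-sharp
- minor 3rd: B
- perfect 5th: D-sharp
- minor 7th: F-sharp
- major 9th: A-sharp
- perfect 11th: C-sharp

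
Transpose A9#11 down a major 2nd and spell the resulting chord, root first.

A down a major 2nd → G. New chord: G dominant ninth sharp eleven.
root → G
3rd (major 3rd) → B
5th (perfect 5th) → D
7th (minor 7th) → F
9th (major 9th) → A
11th (augmented 11th) → C♯

G B D F A C♯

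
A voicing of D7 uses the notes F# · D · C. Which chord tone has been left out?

A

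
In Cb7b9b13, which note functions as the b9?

Cb7b9b13 is built on Cb; its 9th is a minor 9th above the root.
A second above C uses the letter D, and the minor 9th above Cb is Dbb.

Dbb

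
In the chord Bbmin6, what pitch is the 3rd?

Db

Bbmin6 is built on Bb; its 3rd is a minor 3rd above the root.
A third above B uses the letter D, and the minor 3rd above Bb is Db.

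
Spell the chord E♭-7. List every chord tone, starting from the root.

E♭-7 is a minor seventh built on E♭.
root → E♭
3rd (minor 3rd) → G♭
5th (perfect 5th) → B♭
7th (minor 7th) → D♭

E♭ G♭ B♭ D♭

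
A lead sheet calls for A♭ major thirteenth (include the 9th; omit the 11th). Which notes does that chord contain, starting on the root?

Ab C Eb G Bb F

Root Ab, quality major thirteenth:
root → Ab
3rd (major 3rd) → C
5th (perfect 5th) → Eb
7th (major 7th) → G
9th (major 9th) → Bb
13th (major 13th) → F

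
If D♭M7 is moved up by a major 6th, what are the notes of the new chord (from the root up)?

D♭ up a major 6th → B♭. New chord: B♭ major seventh.
Root: B♭
Major 3rd (3rd): D
Perfect 5th (5th): F
Major 7th (7th): A

B♭ D F A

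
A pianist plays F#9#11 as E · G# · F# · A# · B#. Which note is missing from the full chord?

F#9#11 = F#, A#, C#, E, G#, B#. The voicing lacks the 5th (perfect 5th), C#.

C#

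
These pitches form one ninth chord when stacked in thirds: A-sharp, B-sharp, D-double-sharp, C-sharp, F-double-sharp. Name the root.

Arranged so that each adjacent pair is a third by letter name: B-sharp – D-double-sharp – F-double-sharp – A-sharp – C-sharp.
The bottom of that stack, B-sharp, is the root (this is B-sharp dominant seventh flat nine).

B-sharp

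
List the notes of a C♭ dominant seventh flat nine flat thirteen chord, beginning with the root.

Cb  Eb  Gb  Bbb  Dbb  Abb

Root Cb, quality dominant seventh flat nine flat thirteen:
root → Cb
3rd (major 3rd) → Eb
5th (perfect 5th) → Gb
7th (minor 7th) → Bbb
9th (minor 9th) → Dbb
13th (minor 13th) → Abb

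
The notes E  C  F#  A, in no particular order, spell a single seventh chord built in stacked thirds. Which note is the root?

Arranged so that each adjacent pair is a third by letter name: F# – A – C – E.
The bottom of that stack, F#, is the root (this is F# half-diminished seventh).

F#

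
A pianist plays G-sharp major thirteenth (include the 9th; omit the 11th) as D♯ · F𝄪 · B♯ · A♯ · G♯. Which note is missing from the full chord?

E♯

G-sharp major thirteenth = G♯, B♯, D♯, F𝄪, A♯, E♯. The voicing lacks the 13th (major 13th), E♯.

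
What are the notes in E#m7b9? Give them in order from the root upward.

E#m7b9: minor seventh flat nine on E#.
- root: E#
- minor 3rd: G#
- perfect 5th: B#
- minor 7th: D#
- minor 9th: F#

E#, G#, B#, D#, F#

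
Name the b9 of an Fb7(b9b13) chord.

Gbb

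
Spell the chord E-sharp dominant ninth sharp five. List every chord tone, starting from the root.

E# G## B## D# F##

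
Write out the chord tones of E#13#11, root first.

Root E♯, quality dominant thirteenth sharp eleven:
Root: E♯
Major 3rd (3rd): G𝄪
Perfect 5th (5th): B♯
Minor 7th (7th): D♯
Major 9th (9th): F𝄪
Augmented 11th (11th): A𝄪
Major 13th (13th): C𝄪

E♯ G𝄪 B♯ D♯ F𝄪 A𝄪 C𝄪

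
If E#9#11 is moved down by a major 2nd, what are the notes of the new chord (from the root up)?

E# down a major 2nd → D#. New chord: D# dominant ninth sharp eleven.
root → D#
3rd (major 3rd) → F##
5th (perfect 5th) → A#
7th (minor 7th) → C#
9th (major 9th) → E#
11th (augmented 11th) → G##

D# F## A# C# E# G##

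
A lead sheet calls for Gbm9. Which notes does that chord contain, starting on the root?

Gb – Bbb – Db – Fb – Ab

Gbm9: minor ninth on Gb.
root → Gb
3rd (minor 3rd) → Bbb
5th (perfect 5th) → Db
7th (minor 7th) → Fb
9th (major 9th) → Ab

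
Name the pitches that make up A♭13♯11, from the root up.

A♭  C  E♭  G♭  B♭  D  F

Root A♭, quality dominant thirteenth sharp eleven:
Root: A♭
Major 3rd (3rd): C
Perfect 5th (5th): E♭
Minor 7th (7th): G♭
Major 9th (9th): B♭
Augmented 11th (11th): D
Major 13th (13th): F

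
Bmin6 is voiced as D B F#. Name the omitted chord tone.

The full Bmin6 chord is B, D, F#, G#.
Comparing with the voicing, the major 6th (6th) — G# — is absent.

G#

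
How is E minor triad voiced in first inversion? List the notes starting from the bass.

G – B – E

E minor triad = E–G–B; first inversion → third (G) lowest.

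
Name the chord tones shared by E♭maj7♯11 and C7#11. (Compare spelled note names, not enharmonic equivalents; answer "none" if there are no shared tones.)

E♭maj7♯11 = E♭, G, B♭, D, A.
C7#11 = C, E, G, B♭, F♯.
Shared: G, B♭.

G B♭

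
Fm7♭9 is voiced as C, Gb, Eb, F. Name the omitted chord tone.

Ab

The full Fm7♭9 chord is F, Ab, C, Eb, Gb.
Comparing with the voicing, the minor 3rd (3rd) — Ab — is absent.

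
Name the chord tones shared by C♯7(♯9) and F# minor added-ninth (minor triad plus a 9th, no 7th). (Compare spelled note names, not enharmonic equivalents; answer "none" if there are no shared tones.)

C♯  G♯

C♯7(♯9) = C♯, E♯, G♯, B, D𝄪.
F# minor added-ninth = F♯, A, C♯, G♯.
Shared: C♯, G♯.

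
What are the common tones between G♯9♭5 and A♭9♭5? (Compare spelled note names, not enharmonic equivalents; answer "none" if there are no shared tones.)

none

G♯9♭5 = G#, B#, D, F#, A#.
A♭9♭5 = Ab, C, Ebb, Gb, Bb.
Shared: none.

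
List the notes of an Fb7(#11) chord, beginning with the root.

F♭ – A♭ – C♭ – E𝄫 – B♭

Fb7(#11) is a dominant seventh sharp eleven built on F♭.
Root: F♭
Major 3rd (3rd): A♭
Perfect 5th (5th): C♭
Minor 7th (7th): E𝄫
Augmented 11th (11th): B♭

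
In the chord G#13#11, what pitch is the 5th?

G#13#11 is built on G#; its 5th is a perfect 5th above the root.
A fifth above G uses the letter D, and the perfect 5th above G# is D#.

D#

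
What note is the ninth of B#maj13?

Root of B#maj13 = B#. The 9th is a major 9th: B# up a major 9th → C##.

C##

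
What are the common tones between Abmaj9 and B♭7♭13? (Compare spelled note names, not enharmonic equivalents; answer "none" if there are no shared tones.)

Abmaj9 = Ab, C, Eb, G, Bb.
B♭7♭13 = Bb, D, F, Ab, Gb.
Shared: Ab, Bb.

Ab, Bb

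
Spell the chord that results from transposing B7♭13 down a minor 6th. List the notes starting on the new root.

D# F## A# C# B

A minor 6th down from B is D#, so the new chord is D# dominant seventh flat thirteen.
D# — root
F## — major 3rd
A# — perfect 5th
C# — minor 7th
B — minor 13th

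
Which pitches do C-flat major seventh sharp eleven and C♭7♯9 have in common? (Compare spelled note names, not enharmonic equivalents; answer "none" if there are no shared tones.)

Cb – Eb – Gb

C-flat major seventh sharp eleven = Cb, Eb, Gb, Bb, F.
C♭7♯9 = Cb, Eb, Gb, Bbb, D.
Shared: Cb, Eb, Gb.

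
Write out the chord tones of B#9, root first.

Root B#, quality dominant ninth:
- root: B#
- major 3rd: D##
- perfect 5th: F##
- minor 7th: A#
- major 9th: C##

B# – D## – F## – A# – C##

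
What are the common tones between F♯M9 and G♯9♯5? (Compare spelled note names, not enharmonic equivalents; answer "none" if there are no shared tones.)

F♯M9: F♯ A♯ C♯ E♯ G♯
G♯9♯5: G♯ B♯ D𝄪 F♯ A♯
Common to both → F♯, A♯, G♯.

F♯  A♯  G♯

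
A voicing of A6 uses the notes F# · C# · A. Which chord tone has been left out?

The full A6 chord is A, C#, E, F#.
Comparing with the voicing, the perfect 5th (5th) — E — is absent.

E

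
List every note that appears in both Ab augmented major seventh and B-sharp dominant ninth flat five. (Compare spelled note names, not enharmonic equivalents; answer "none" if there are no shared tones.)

Ab augmented major seventh = Ab, C, E, G.
B-sharp dominant ninth flat five = B#, D##, F#, A#, C##.
Shared: none.

none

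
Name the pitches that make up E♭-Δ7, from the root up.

Eb, Gb, Bb, D

Root Eb, quality minor-major seventh:
Eb — root
Gb — minor 3rd
Bb — perfect 5th
D — major 7th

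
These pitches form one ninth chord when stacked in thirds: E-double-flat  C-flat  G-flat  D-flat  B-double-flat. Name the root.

C-flat

Arranged so that each adjacent pair is a third by letter name: C-flat – E-double-flat – G-flat – B-double-flat – D-flat.
The bottom of that stack, C-flat, is the root (this is C-flat minor ninth).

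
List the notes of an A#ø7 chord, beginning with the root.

A#ø7: half-diminished seventh on A#.
Root: A#
Minor 3rd (3rd): C#
Diminished 5th (5th): E
Minor 7th (7th): G#

A#, C#, E, G#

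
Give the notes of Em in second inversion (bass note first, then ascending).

B, E, G

Em = E–G–B; second inversion → fifth (B) lowest.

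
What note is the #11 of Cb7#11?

Root of Cb7#11 = Cb. The 11th is an augmented 11th: Cb up an augmented 11th → F.

F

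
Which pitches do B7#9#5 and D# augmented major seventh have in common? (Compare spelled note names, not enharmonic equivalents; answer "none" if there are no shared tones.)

D#, F##, C##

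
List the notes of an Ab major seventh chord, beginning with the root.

Root Ab, quality major seventh:
root → Ab
3rd (major 3rd) → C
5th (perfect 5th) → Eb
7th (major 7th) → G

Ab  C  Eb  G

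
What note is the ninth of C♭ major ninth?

Db

Root of C♭ major ninth = Cb. The 9th is a major 9th: Cb up a major 9th → Db.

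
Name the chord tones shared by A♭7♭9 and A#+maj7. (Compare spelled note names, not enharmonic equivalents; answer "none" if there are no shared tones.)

A♭7♭9: Ab C Eb Gb Bbb
A#+maj7: A# C## E## G##
Common to both → none.

none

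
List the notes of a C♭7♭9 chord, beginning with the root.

C♭, E♭, G♭, B𝄫, D𝄫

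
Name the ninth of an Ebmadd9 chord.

Ebmadd9 is built on Eb; its 9th is a major 9th above the root.
A second above E uses the letter F, and the major 9th above Eb is F.

F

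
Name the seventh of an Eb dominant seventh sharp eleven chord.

D-flat

Eb dominant seventh sharp eleven is built on E-flat; its 7th is a minor 7th above the root.
A seventh above E uses the letter D, and the minor 7th above E-flat is D-flat.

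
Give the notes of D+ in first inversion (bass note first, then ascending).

D+ = D–F♯–A♯; first inversion → third (F♯) lowest.

F♯ A♯ D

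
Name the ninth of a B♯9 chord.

B♯9 is built on B♯; its 9th is a major 9th above the root.
A second above B uses the letter C, and the major 9th above B♯ is C𝄪.

C𝄪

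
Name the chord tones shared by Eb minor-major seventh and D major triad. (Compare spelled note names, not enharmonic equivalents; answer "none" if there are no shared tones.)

Eb minor-major seventh = E-flat, G-flat, B-flat, D.
D major triad = D, F-sharp, A.
Shared: D.

D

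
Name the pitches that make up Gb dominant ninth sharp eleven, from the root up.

G-flat, B-flat, D-flat, F-flat, A-flat, C

Gb dominant ninth sharp eleven is a dominant ninth sharp eleven built on G-flat.
Root: G-flat
Major 3rd (3rd): B-flat
Perfect 5th (5th): D-flat
Minor 7th (7th): F-flat
Major 9th (9th): A-flat
Augmented 11th (11th): C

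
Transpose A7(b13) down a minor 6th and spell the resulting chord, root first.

A minor 6th down from A is C♯, so the new chord is C♯ dominant seventh flat thirteen.
root → C♯
3rd (major 3rd) → E♯
5th (perfect 5th) → G♯
7th (minor 7th) → B
13th (minor 13th) → A

C♯, E♯, G♯, B, A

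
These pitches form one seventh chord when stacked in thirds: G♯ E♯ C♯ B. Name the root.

C♯

Arranged so that each adjacent pair is a third by letter name: C♯ – E♯ – G♯ – B.
The bottom of that stack, C♯, is the root (this is C♯ dominant seventh).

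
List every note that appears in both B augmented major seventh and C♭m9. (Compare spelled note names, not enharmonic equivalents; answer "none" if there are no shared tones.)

B augmented major seventh = B, D♯, F𝄪, A♯.
C♭m9 = C♭, E𝄫, G♭, B𝄫, D♭.
Shared: none.

none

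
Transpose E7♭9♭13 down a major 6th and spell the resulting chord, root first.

G  B  D  F  Ab  Eb

Transposed root: E → G (major 6th down). So we spell G dominant seventh flat nine flat thirteen:
root → G
3rd (major 3rd) → B
5th (perfect 5th) → D
7th (minor 7th) → F
9th (minor 9th) → Ab
13th (minor 13th) → Eb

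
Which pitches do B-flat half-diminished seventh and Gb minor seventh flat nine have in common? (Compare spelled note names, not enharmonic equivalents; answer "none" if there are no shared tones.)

B-flat half-diminished seventh = B-flat, D-flat, F-flat, A-flat.
Gb minor seventh flat nine = G-flat, B-double-flat, D-flat, F-flat, A-double-flat.
Shared: D-flat, F-flat.

D-flat, F-flat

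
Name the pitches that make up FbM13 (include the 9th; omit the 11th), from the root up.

Fb Ab Cb Eb Gb Db

FbM13 is a major thirteenth built on Fb.
Root: Fb
Major 3rd (3rd): Ab
Perfect 5th (5th): Cb
Major 7th (7th): Eb
Major 9th (9th): Gb
Major 13th (13th): Db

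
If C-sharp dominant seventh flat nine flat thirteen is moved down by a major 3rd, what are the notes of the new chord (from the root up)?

C-sharp down a major 3rd → A. New chord: A dominant seventh flat nine flat thirteen.
Root: A
Major 3rd (3rd): C-sharp
Perfect 5th (5th): E
Minor 7th (7th): G
Minor 9th (9th): B-flat
Minor 13th (13th): F

A, C-sharp, E, G, B-flat, F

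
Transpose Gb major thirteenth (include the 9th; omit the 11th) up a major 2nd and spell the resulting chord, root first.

A♭ – C – E♭ – G – B♭ – F

Transposed root: G♭ → A♭ (major 2nd up). So we spell A♭ major thirteenth:
A♭ — root
C — major 3rd
E♭ — perfect 5th
G — major 7th
B♭ — major 9th
F — major 13th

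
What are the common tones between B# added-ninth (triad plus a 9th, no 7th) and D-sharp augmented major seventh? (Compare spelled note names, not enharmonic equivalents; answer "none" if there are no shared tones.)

F-double-sharp  C-double-sharp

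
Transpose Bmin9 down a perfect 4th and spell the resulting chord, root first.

Transposed root: B → F♯ (perfect 4th down). So we spell F♯ minor ninth:
Root: F♯
Minor 3rd (3rd): A
Perfect 5th (5th): C♯
Minor 7th (7th): E
Major 9th (9th): G♯

F♯, A, C♯, E, G♯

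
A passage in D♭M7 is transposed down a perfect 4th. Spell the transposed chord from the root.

A♭ – C – E♭ – G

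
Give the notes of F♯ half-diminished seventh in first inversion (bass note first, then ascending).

F♯ half-diminished seventh = F#–A–C–E; first inversion → third (A) lowest.

A C E F#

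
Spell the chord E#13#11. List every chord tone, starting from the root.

E#13#11: dominant thirteenth sharp eleven on E#.
- root: E#
- major 3rd: G##
- perfect 5th: B#
- minor 7th: D#
- major 9th: F##
- augmented 11th: A##
- major 13th: C##

E#  G##  B#  D#  F##  A##  C##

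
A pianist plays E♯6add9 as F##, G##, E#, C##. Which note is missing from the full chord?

The full E♯6add9 chord is E#, G##, B#, C##, F##.
Comparing with the voicing, the perfect 5th (5th) — B# — is absent.

B#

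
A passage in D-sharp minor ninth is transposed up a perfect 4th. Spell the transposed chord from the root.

A perfect 4th up from D# is G#, so the new chord is G# minor ninth.
G# — root
B — minor 3rd
D# — perfect 5th
F# — minor 7th
A# — major 9th

G#, B, D#, F#, A#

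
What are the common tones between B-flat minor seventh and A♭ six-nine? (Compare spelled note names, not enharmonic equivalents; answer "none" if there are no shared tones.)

B-flat, F, A-flat

B-flat minor seventh: B-flat D-flat F A-flat
A♭ six-nine: A-flat C E-flat F B-flat
Common to both → B-flat, F, A-flat.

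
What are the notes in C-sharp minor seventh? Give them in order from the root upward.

Root C♯, quality minor seventh:
C♯ — root
E — minor 3rd
G♯ — perfect 5th
B — minor 7th

C♯ E G♯ B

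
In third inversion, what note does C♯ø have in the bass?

B

C♯ø in root position is C♯–E–G–B.
Third inversion places the seventh in the bass, which is B.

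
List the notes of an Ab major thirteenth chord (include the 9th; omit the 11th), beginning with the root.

A-flat, C, E-flat, G, B-flat, F

Ab major thirteenth is a major thirteenth built on A-flat.
- root: A-flat
- major 3rd: C
- perfect 5th: E-flat
- major 7th: G
- major 9th: B-flat
- major 13th: F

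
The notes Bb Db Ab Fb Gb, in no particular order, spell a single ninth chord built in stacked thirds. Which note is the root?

Gb

Arranged so that each adjacent pair is a third by letter name: Gb – Bb – Db – Fb – Ab.
The bottom of that stack, Gb, is the root (this is Gb dominant ninth).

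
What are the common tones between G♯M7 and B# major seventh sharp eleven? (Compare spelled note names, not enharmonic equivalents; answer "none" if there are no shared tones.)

G♯M7: G# B# D# F##
B# major seventh sharp eleven: B# D## F## A## E##
Common to both → B#, F##.

B#, F##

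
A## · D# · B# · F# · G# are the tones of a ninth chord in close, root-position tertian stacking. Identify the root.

G#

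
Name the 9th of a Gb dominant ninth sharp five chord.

Ab

Gb dominant ninth sharp five is built on Gb; its 9th is a major 9th above the root.
A second above G uses the letter A, and the major 9th above Gb is Ab.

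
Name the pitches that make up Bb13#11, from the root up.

Root Bb, quality dominant thirteenth sharp eleven:
Bb — root
D — major 3rd
F — perfect 5th
Ab — minor 7th
C — major 9th
E — augmented 11th
G — major 13th

Bb D F Ab C E G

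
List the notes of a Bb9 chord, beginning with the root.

Bb – D – F – Ab – C

Bb9: dominant ninth on Bb.
root → Bb
3rd (major 3rd) → D
5th (perfect 5th) → F
7th (minor 7th) → Ab
9th (major 9th) → C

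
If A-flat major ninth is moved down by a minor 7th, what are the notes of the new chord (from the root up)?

B♭, D, F, A, C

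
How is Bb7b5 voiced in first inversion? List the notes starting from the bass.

D – F♭ – A♭ – B♭

In root position, Bb7b5 is B♭–D–F♭–A♭.
First inversion puts the third (D) in the bass.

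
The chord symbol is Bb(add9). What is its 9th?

Bb(add9) is built on B♭; its 9th is a major 9th above the root.
A second above B uses the letter C, and the major 9th above B♭ is C.

C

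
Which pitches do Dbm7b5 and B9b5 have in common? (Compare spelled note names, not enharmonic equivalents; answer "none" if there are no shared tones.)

none

Dbm7b5: Db Fb Abb Cb
B9b5: B D# F A C#
Common to both → none.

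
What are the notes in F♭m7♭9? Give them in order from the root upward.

F♭, A𝄫, C♭, E𝄫, G𝄫

Root F♭, quality minor seventh flat nine:
root → F♭
3rd (minor 3rd) → A𝄫
5th (perfect 5th) → C♭
7th (minor 7th) → E𝄫
9th (minor 9th) → G𝄫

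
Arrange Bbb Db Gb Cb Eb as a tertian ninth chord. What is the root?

Stacking in thirds gives Cb – Eb – Gb – Bbb – Db, so Cb is the root — Cb dominant ninth.

Cb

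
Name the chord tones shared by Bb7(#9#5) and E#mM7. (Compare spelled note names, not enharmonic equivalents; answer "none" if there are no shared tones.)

Bb7(#9#5) = B♭, D, F♯, A♭, C♯.
E#mM7 = E♯, G♯, B♯, D𝄪.
Shared: none.

none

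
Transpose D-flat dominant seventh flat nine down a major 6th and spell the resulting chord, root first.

F-flat  A-flat  C-flat  E-double-flat  G-double-flat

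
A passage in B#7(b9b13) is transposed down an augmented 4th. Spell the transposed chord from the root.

B# down an augmented 4th → F#. New chord: F# dominant seventh flat nine flat thirteen.
Root: F#
Major 3rd (3rd): A#
Perfect 5th (5th): C#
Minor 7th (7th): E
Minor 9th (9th): G
Minor 13th (13th): D

F# – A# – C# – E – G – D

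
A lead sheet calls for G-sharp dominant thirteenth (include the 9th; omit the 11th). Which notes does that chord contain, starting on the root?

Root G-sharp, quality dominant thirteenth:
Root: G-sharp
Major 3rd (3rd): B-sharp
Perfect 5th (5th): D-sharp
Minor 7th (7th): F-sharp
Major 9th (9th): A-sharp
Major 13th (13th): E-sharp

G-sharp, B-sharp, D-sharp, F-sharp, A-sharp, E-sharp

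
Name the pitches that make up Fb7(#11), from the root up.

Fb7(#11): dominant seventh sharp eleven on Fb.
- root: Fb
- major 3rd: Ab
- perfect 5th: Cb
- minor 7th: Ebb
- augmented 11th: Bb

Fb – Ab – Cb – Ebb – Bb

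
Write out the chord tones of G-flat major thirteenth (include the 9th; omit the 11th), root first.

G♭, B♭, D♭, F, A♭, E♭

Root G♭, quality major thirteenth:
- root: G♭
- major 3rd: B♭
- perfect 5th: D♭
- major 7th: F
- major 9th: A♭
- major 13th: E♭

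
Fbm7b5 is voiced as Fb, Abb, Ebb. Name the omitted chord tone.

Cbb

Fbm7b5 = Fb, Abb, Cbb, Ebb. The voicing lacks the 5th (diminished 5th), Cbb.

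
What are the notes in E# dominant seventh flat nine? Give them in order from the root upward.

E♯ G𝄪 B♯ D♯ F♯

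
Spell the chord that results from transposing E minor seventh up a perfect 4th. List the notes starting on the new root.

A – C – E – G

E up a perfect 4th → A. New chord: A minor seventh.
Root: A
Minor 3rd (3rd): C
Perfect 5th (5th): E
Minor 7th (7th): G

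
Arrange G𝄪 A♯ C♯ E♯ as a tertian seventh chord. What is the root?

A♯

Stacking in thirds gives A♯ – C♯ – E♯ – G𝄪, so A♯ is the root — A♯ minor-major seventh.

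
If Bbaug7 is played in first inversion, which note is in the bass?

D

Bbaug7 = Bb–D–F#–Ab. First inversion → third in the bass = D.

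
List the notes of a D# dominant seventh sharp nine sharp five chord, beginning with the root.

D#, F##, A##, C#, E##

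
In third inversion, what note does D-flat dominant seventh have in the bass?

D-flat dominant seventh = D-flat–F–A-flat–C-flat. Third inversion → seventh in the bass = C-flat.

C-flat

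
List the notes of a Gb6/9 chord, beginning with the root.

Gb – Bb – Db – Eb – Ab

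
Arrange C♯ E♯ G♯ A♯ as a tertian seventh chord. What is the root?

A♯

Stacking in thirds gives A♯ – C♯ – E♯ – G♯, so A♯ is the root — A♯ minor seventh.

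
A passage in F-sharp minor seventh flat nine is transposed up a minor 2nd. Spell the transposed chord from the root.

A minor 2nd up from F-sharp is G, so the new chord is G minor seventh flat nine.
Root: G
Minor 3rd (3rd): B-flat
Perfect 5th (5th): D
Minor 7th (7th): F
Minor 9th (9th): A-flat

G B-flat D F A-flat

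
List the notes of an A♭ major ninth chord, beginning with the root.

A♭ major ninth is a major ninth built on A-flat.
root → A-flat
3rd (major 3rd) → C
5th (perfect 5th) → E-flat
7th (major 7th) → G
9th (major 9th) → B-flat

A-flat  C  E-flat  G  B-flat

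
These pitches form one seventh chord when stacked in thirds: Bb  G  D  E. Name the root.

Stacking in thirds gives E – G – Bb – D, so E is the root — E half-diminished seventh.

E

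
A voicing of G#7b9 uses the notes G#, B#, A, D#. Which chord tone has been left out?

F#

G#7b9 = G#, B#, D#, F#, A. The voicing lacks the 7th (minor 7th), F#.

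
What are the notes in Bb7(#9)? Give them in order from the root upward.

Bb D F Ab C#

Bb7(#9) is a dominant seventh sharp nine built on Bb.
Bb — root
D — major 3rd
F — perfect 5th
Ab — minor 7th
C# — augmented 9th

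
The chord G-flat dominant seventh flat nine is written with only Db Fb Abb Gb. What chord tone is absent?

Bb

The full G-flat dominant seventh flat nine chord is Gb, Bb, Db, Fb, Abb.
Comparing with the voicing, the major 3rd (3rd) — Bb — is absent.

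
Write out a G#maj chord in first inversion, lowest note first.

B#, D#, G#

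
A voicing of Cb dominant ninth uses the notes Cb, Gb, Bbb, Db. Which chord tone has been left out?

Eb

Cb dominant ninth = Cb, Eb, Gb, Bbb, Db. The voicing lacks the 3rd (major 3rd), Eb.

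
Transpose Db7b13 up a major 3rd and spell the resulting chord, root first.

F, A, C, Eb, Db

A major 3rd up from Db is F, so the new chord is F dominant seventh flat thirteen.
F — root
A — major 3rd
C — perfect 5th
Eb — minor 7th
Db — minor 13th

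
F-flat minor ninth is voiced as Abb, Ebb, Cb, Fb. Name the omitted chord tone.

Gb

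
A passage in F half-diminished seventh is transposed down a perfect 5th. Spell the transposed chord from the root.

A perfect 5th down from F is Bb, so the new chord is Bb half-diminished seventh.
- root: Bb
- minor 3rd: Db
- diminished 5th: Fb
- minor 7th: Ab

Bb, Db, Fb, Ab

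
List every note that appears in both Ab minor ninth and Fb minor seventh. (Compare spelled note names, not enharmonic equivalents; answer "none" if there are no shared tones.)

Ab minor ninth = A-flat, C-flat, E-flat, G-flat, B-flat.
Fb minor seventh = F-flat, A-double-flat, C-flat, E-double-flat.
Shared: C-flat.

C-flat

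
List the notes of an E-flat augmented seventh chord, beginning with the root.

Root E♭, quality augmented seventh:
root → E♭
3rd (major 3rd) → G
5th (augmented 5th) → B
7th (minor 7th) → D♭

E♭ G B D♭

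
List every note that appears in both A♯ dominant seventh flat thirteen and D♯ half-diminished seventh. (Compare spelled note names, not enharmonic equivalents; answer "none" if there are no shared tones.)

A♯ dominant seventh flat thirteen: A-sharp C-double-sharp E-sharp G-sharp F-sharp
D♯ half-diminished seventh: D-sharp F-sharp A C-sharp
Common to both → F-sharp.

F-sharp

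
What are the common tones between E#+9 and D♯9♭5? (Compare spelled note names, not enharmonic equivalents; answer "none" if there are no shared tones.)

E♯ D♯ F𝄪

E#+9 = E♯, G𝄪, B𝄪, D♯, F𝄪.
D♯9♭5 = D♯, F𝄪, A, C♯, E♯.
Shared: E♯, D♯, F𝄪.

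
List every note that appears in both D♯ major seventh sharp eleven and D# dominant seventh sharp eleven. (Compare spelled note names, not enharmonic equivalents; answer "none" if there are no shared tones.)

D♯ major seventh sharp eleven: D-sharp F-double-sharp A-sharp C-double-sharp G-double-sharp
D# dominant seventh sharp eleven: D-sharp F-double-sharp A-sharp C-sharp G-double-sharp
Common to both → D-sharp, F-double-sharp, A-sharp, G-double-sharp.

D-sharp F-double-sharp A-sharp G-double-sharp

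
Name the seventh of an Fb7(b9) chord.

Ebb

Root of Fb7(b9) = Fb. The 7th is a minor 7th: Fb up a minor 7th → Ebb.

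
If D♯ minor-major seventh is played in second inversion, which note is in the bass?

A#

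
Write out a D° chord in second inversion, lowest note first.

A♭, D, F

In root position, D° is D–F–A♭.
Second inversion puts the fifth (A♭) in the bass.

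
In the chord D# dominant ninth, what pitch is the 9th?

D# dominant ninth is built on D-sharp; its 9th is a major 9th above the root.
A second above D uses the letter E, and the major 9th above D-sharp is E-sharp.

E-sharp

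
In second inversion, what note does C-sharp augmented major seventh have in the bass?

C-sharp augmented major seventh in root position is C-sharp–E-sharp–G-double-sharp–B-sharp.
Second inversion places the fifth in the bass, which is G-double-sharp.

G-double-sharp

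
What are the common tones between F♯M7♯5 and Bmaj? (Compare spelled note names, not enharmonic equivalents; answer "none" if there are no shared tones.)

F♯M7♯5: F# A# C## E#
Bmaj: B D# F#
Common to both → F#.

F#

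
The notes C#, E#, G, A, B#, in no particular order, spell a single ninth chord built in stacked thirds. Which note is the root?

Arranged so that each adjacent pair is a third by letter name: A – C# – E# – G – B#.
The bottom of that stack, A, is the root (this is A dominant seventh sharp nine sharp five).

A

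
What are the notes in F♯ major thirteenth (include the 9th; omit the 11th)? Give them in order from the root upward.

F# – A# – C# – E# – G# – D#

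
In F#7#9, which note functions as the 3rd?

Root of F#7#9 = F#. The 3rd is a major 3rd: F# up a major 3rd → A#.

A#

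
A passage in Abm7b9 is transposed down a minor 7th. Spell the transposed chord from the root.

Bb, Db, F, Ab, Cb

Transposed root: Ab → Bb (minor 7th down). So we spell Bb minor seventh flat nine:
- root: Bb
- minor 3rd: Db
- perfect 5th: F
- minor 7th: Ab
- minor 9th: Cb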